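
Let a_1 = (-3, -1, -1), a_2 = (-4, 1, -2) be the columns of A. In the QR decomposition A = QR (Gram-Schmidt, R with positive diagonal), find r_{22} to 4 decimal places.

r_{22} = 2.3741

e_1 = a_1/‖a_1‖ = (-3, -1, -1)/3.3166 = (-0.9045, -0.3015, -0.3015).
r_{12} = e_1·a_2 = 3.9196.
u_2 = a_2 − 3.9196·e_1 = (-0.4545, 2.1818, -0.8182).
r_{22} = ‖u_2‖ = 2.3741.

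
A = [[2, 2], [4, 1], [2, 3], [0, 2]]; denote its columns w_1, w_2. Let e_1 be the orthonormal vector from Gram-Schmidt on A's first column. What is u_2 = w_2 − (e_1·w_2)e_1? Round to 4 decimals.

w_1 = (2, 4, 2, 0); ‖w_1‖ = 4.8990, so e_1 = (0.4082, 0.8165, 0.4082, 0.0000).
e_1·w_2 = 0.4082·2 + 0.8165·1 + 0.4082·3 + 0.0000·2 = 2.8577.
u_2 = w_2 − 2.8577·e_1 = (0.8333, -1.3333, 1.8333, 2.0000).

u_2 = (0.8333, -1.3333, 1.8333, 2.0000)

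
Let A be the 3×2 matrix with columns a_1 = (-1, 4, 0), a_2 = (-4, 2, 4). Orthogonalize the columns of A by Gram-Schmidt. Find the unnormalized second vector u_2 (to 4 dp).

e_1 = a_1/‖a_1‖ = (-1, 4, 0)/4.1231 = (-0.2425, 0.9701, 0.0000).
r_{12} = e_1·a_2 = 2.9104.
u_2 = a_2 − 2.9104·e_1 = (-3.2941, -0.8235, 4.0000).

u_2 = (-3.2941, -0.8235, 4.0000)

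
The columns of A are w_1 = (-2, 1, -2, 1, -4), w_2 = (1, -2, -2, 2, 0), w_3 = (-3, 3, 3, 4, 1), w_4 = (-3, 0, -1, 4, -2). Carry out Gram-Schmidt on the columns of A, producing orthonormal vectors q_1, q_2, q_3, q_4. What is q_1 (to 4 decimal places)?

q_1 = (-0.3922, 0.1961, -0.3922, 0.1961, -0.7845)

w_1 = (-2, 1, -2, 1, -4); ‖w_1‖ = 5.0990, so q_1 = (-0.3922, 0.1961, -0.3922, 0.1961, -0.7845).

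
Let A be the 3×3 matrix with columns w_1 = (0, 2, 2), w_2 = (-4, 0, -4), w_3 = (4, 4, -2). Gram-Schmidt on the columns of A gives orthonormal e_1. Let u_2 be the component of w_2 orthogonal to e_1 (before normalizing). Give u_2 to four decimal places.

e_1 = w_1/‖w_1‖ = (0, 2, 2)/2.8284 = (0.0000, 0.7071, 0.7071).
r_{12} = e_1·w_2 = -2.8284.
u_2 = w_2 + 2.8284·e_1 = (-4.0000, 2.0000, -2.0000).

u_2 = (-4.0000, 2.0000, -2.0000)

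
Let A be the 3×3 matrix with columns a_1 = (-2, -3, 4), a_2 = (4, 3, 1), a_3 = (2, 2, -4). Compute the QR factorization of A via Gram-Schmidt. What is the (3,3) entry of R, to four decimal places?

r_{33} = 0.7442

q_1 = a_1/‖a_1‖ = (-2, -3, 4)/5.3852 = (-0.3714, -0.5571, 0.7428).
r_{12} = q_1·a_2 = -2.4140.
u_2 = a_2 + 2.4140·q_1 = (3.1034, 1.6552, 2.7931).
‖u_2‖ = 4.4914, so q_2 = (0.6910, 0.3685, 0.6219).
r_{13} = q_1·a_3 = -4.8281; r_{23} = q_2·a_3 = -0.3685.
u_3 = a_3 + 4.8281·q_1 + 0.3685·q_2 = (0.4615, -0.5538, -0.1846).
r_{33} = ‖u_3‖ = 0.7442.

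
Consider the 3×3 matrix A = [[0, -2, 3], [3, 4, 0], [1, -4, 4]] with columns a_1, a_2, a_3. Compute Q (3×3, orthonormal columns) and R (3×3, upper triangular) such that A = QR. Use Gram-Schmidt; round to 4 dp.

Q = [[0.0000, -0.3676, 0.9300], [0.9487, 0.2941, 0.1162], [0.3162, -0.8823, -0.3487]], R = [[3.1623, 2.5298, 1.2649], [0.0000, 5.4406, -4.6319], [0.0000, 0.0000, 1.3950]]

q_1 = a_1/‖a_1‖ = (0, 3, 1)/3.1623 = (0.0000, 0.9487, 0.3162).
r_{12} = q_1·a_2 = 2.5298.
u_2 = a_2 − 2.5298·q_1 = (-2.0000, 1.6000, -4.8000).
‖u_2‖ = 5.4406, so q_2 = (-0.3676, 0.2941, -0.8823).
r_{13} = q_1·a_3 = 1.2649; r_{23} = q_2·a_3 = -4.6319.
u_3 = a_3 − 1.2649·q_1 + 4.6319·q_2 = (1.2973, 0.1622, -0.4865).
‖u_3‖ = 1.3950, so q_3 = (0.9300, 0.1162, -0.3487).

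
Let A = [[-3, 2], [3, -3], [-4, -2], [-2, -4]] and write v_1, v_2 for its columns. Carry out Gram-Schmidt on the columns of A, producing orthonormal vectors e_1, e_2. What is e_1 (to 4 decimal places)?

v_1 = (-3, 3, -4, -2); ‖v_1‖ = 6.1644, so e_1 = (-0.4867, 0.4867, -0.6489, -0.3244).

e_1 = (-0.4867, 0.4867, -0.6489, -0.3244)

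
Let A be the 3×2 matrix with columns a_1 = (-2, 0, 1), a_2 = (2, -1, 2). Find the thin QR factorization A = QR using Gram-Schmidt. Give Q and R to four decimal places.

Q = [[-0.8944, 0.4191], [0.0000, -0.3492], [0.4472, 0.8381]], R = [[2.2361, -0.8944], [0.0000, 2.8636]]

e_1 = a_1/‖a_1‖ = (-2, 0, 1)/2.2361 = (-0.8944, 0.0000, 0.4472).
r_{12} = e_1·a_2 = -0.8944.
u_2 = a_2 + 0.8944·e_1 = (1.2000, -1.0000, 2.4000).
‖u_2‖ = 2.8636, so e_2 = (0.4191, -0.3492, 0.8381).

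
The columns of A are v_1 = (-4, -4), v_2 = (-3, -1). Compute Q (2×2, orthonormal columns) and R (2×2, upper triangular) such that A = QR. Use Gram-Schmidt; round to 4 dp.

v_1 = (-4, -4); ‖v_1‖ = 5.6569, so q_1 = (-0.7071, -0.7071).
q_1·v_2 = (-0.7071)·(-3) + (-0.7071)·(-1) = 2.8284.
u_2 = v_2 − 2.8284·q_1 = (-1.0000, 1.0000).
‖u_2‖ = 1.4142, so q_2 = (-0.7071, 0.7071).

Q = [[-0.7071, -0.7071], [-0.7071, 0.7071]], R = [[5.6569, 2.8284], [0.0000, 1.4142]]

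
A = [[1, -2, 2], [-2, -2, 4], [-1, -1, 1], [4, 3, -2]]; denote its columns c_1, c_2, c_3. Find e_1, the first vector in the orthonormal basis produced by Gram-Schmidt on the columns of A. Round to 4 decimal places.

e_1 = c_1/‖c_1‖ = (1, -2, -1, 4)/4.6904 = (0.2132, -0.4264, -0.2132, 0.8528).

e_1 = (0.2132, -0.4264, -0.2132, 0.8528)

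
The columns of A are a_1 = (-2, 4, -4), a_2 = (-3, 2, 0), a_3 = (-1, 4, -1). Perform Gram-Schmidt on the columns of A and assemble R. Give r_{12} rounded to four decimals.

r_{12} = 2.3333

a_1 = (-2, 4, -4); ‖a_1‖ = 6.0000, so e_1 = (-0.3333, 0.6667, -0.6667).
r_{12} = e_1·a_2 = 2.3333.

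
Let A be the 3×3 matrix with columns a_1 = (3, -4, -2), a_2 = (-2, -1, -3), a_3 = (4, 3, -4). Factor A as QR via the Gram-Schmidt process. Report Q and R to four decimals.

Q = [[0.5571, -0.6582, 0.5064], [-0.7428, -0.1222, 0.6583], [-0.3714, -0.7428, -0.5570]], R = [[5.3852, 0.7428, 1.4856], [0.0000, 3.6672, -0.0282], [0.0000, 0.0000, 6.2283]]

q_1 = a_1/‖a_1‖ = (3, -4, -2)/5.3852 = (0.5571, -0.7428, -0.3714).
r_{12} = q_1·a_2 = 0.7428.
u_2 = a_2 − 0.7428·q_1 = (-2.4138, -0.4483, -2.7241).
‖u_2‖ = 3.6672, so q_2 = (-0.6582, -0.1222, -0.7428).
r_{13} = q_1·a_3 = 1.4856; r_{23} = q_2·a_3 = -0.0282.
u_3 = a_3 − 1.4856·q_1 + 0.0282·q_2 = (3.1538, 4.1000, -3.4692).
‖u_3‖ = 6.2283, so q_3 = (0.5064, 0.6583, -0.5570).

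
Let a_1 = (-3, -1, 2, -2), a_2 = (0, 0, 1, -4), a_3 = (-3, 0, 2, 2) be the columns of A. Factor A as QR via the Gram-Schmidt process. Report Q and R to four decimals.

a_1 = (-3, -1, 2, -2); ‖a_1‖ = 4.2426, so q_1 = (-0.7071, -0.2357, 0.4714, -0.4714).
q_1·a_2 = (-0.7071)·0 + (-0.2357)·0 + 0.4714·1 + (-0.4714)·(-4) = 2.3570.
u_2 = a_2 − 2.3570·q_1 = (1.6667, 0.5556, -0.1111, -2.8889).
‖u_2‖ = 3.3830, so q_2 = (0.4927, 0.1642, -0.0328, -0.8540).
q_1·a_3 = (-0.7071)·(-3) + (-0.2357)·0 + 0.4714·2 + (-0.4714)·2 = 2.1213; q_2·a_3 = 0.4927·(-3) + 0.1642·0 + (-0.0328)·2 + (-0.8540)·2 = -3.2516.
u_3 = a_3 − 2.1213·q_1 + 3.2516·q_2 = (0.1019, 1.0340, 0.8932, 0.2233).
‖u_3‖ = 1.3882, so q_3 = (0.0734, 0.7448, 0.6434, 0.1609).

Q = [[-0.7071, 0.4927, 0.0734], [-0.2357, 0.1642, 0.7448], [0.4714, -0.0328, 0.6434], [-0.4714, -0.8540, 0.1609]], R = [[4.2426, 2.3570, 2.1213], [0.0000, 3.3830, -3.2516], [0.0000, 0.0000, 1.3882]]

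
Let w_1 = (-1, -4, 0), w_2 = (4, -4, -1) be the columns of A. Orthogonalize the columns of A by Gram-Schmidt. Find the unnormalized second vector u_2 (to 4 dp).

w_1 = (-1, -4, 0); ‖w_1‖ = 4.1231, so q_1 = (-0.2425, -0.9701, 0.0000).
q_1·w_2 = (-0.2425)·4 + (-0.9701)·(-4) + 0.0000·(-1) = 2.9104.
u_2 = w_2 − 2.9104·q_1 = (4.7059, -1.1765, -1.0000).

u_2 = (4.7059, -1.1765, -1.0000)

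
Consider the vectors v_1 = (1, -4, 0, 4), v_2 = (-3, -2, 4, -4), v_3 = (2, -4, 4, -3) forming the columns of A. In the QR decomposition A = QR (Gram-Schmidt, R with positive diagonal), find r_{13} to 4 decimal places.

v_1 = (1, -4, 0, 4); ‖v_1‖ = 5.7446, so q_1 = (0.1741, -0.6963, 0.0000, 0.6963).
r_{13} = q_1·v_3 = 1.0445.

r_{13} = 1.0445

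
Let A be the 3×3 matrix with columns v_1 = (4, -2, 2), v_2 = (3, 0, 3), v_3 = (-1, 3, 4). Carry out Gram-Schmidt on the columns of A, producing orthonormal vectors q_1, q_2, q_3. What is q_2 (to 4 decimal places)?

q_2 = (0.0000, 0.7071, 0.7071)

v_1 = (4, -2, 2); ‖v_1‖ = 4.8990, so q_1 = (0.8165, -0.4082, 0.4082).
q_1·v_2 = 0.8165·3 + (-0.4082)·0 + 0.4082·3 = 3.6742.
u_2 = v_2 − 3.6742·q_1 = (0.0000, 1.5000, 1.5000).
‖u_2‖ = 2.1213, so q_2 = (0.0000, 0.7071, 0.7071).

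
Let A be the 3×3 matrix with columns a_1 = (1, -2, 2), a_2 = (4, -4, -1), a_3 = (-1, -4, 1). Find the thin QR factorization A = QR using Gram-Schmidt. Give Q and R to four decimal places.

Q = [[0.3333, 0.6175, -0.7125], [-0.6667, -0.3800, -0.6412], [0.6667, -0.6887, -0.2850]], R = [[3.0000, 3.3333, 3.0000], [0.0000, 4.6786, 0.2137], [0.0000, 0.0000, 2.9924]]

a_1 = (1, -2, 2); ‖a_1‖ = 3.0000, so e_1 = (0.3333, -0.6667, 0.6667).
e_1·a_2 = 0.3333·4 + (-0.6667)·(-4) + 0.6667·(-1) = 3.3333.
u_2 = a_2 − 3.3333·e_1 = (2.8889, -1.7778, -3.2222).
‖u_2‖ = 4.6786, so e_2 = (0.6175, -0.3800, -0.6887).
e_1·a_3 = 0.3333·(-1) + (-0.6667)·(-4) + 0.6667·1 = 3.0000; e_2·a_3 = 0.6175·(-1) + (-0.3800)·(-4) + (-0.6887)·1 = 0.2137.
u_3 = a_3 − 3.0000·e_1 − 0.2137·e_2 = (-2.1320, -1.9188, -0.8528).
‖u_3‖ = 2.9924, so e_3 = (-0.7125, -0.6412, -0.2850).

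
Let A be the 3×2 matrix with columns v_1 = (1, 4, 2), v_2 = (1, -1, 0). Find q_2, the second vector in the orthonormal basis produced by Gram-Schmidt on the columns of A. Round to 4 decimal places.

q_2 = (0.9117, -0.3419, 0.2279)

v_1 = (1, 4, 2); ‖v_1‖ = 4.5826, so q_1 = (0.2182, 0.8729, 0.4364).
q_1·v_2 = 0.2182·1 + 0.8729·(-1) + 0.4364·0 = -0.6547.
u_2 = v_2 + 0.6547·q_1 = (1.1429, -0.4286, 0.2857).
‖u_2‖ = 1.2536, so q_2 = (0.9117, -0.3419, 0.2279).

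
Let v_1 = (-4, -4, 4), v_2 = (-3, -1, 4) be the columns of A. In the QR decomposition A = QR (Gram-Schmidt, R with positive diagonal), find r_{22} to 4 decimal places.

v_1 = (-4, -4, 4); ‖v_1‖ = 6.9282, so e_1 = (-0.5774, -0.5774, 0.5774).
e_1·v_2 = (-0.5774)·(-3) + (-0.5774)·(-1) + 0.5774·4 = 4.6188.
u_2 = v_2 − 4.6188·e_1 = (-0.3333, 1.6667, 1.3333).
r_{22} = ‖u_2‖ = 2.1602.

r_{22} = 2.1602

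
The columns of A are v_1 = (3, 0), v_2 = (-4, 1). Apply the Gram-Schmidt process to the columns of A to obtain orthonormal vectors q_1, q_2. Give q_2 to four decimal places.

q_2 = (0.0000, 1.0000)

v_1 = (3, 0); ‖v_1‖ = 3.0000, so q_1 = (1.0000, 0.0000).
q_1·v_2 = 1.0000·(-4) + 0.0000·1 = -4.0000.
u_2 = v_2 + 4.0000·q_1 = (0.0000, 1.0000).
‖u_2‖ = 1.0000, so q_2 = (0.0000, 1.0000).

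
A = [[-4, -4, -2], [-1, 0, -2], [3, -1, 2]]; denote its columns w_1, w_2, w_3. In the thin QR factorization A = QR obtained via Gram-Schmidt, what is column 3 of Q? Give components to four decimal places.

e_3 = (0.0605, -0.9684, -0.2421)

e_1 = w_1/‖w_1‖ = (-4, -1, 3)/5.0990 = (-0.7845, -0.1961, 0.5883).
r_{12} = e_1·w_2 = 2.5495.
u_2 = w_2 − 2.5495·e_1 = (-2.0000, 0.5000, -2.5000).
‖u_2‖ = 3.2404, so e_2 = (-0.6172, 0.1543, -0.7715).
r_{13} = e_1·w_3 = 3.1379; r_{23} = e_2·w_3 = -0.6172.
u_3 = w_3 − 3.1379·e_1 + 0.6172·e_2 = (0.0806, -1.2894, -0.3223).
‖u_3‖ = 1.3315, so e_3 = (0.0605, -0.9684, -0.2421).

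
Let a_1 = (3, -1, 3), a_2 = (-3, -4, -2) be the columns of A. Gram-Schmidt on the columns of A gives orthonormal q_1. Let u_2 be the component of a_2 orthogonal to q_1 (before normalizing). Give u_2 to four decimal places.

a_1 = (3, -1, 3); ‖a_1‖ = 4.3589, so q_1 = (0.6882, -0.2294, 0.6882).
q_1·a_2 = 0.6882·(-3) + (-0.2294)·(-4) + 0.6882·(-2) = -2.5236.
u_2 = a_2 + 2.5236·q_1 = (-1.2632, -4.5789, -0.2632).

u_2 = (-1.2632, -4.5789, -0.2632)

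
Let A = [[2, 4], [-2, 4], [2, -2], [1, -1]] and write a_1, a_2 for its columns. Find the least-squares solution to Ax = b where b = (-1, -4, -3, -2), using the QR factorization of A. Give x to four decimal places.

a_1 = (2, -2, 2, 1); ‖a_1‖ = 3.6056, so q_1 = (0.5547, -0.5547, 0.5547, 0.2774).
q_1·a_2 = 0.5547·4 + (-0.5547)·4 + 0.5547·(-2) + 0.2774·(-1) = -1.3868.
u_2 = a_2 + 1.3868·q_1 = (4.7692, 3.2308, -1.2308, -0.6154).
‖u_2‖ = 5.9226, so q_2 = (0.8053, 0.5455, -0.2078, -0.1039).
Qᵀb = (-0.5547, -2.1560).
Back-substitute: x_2 = -2.1560/5.9226 = -0.3640.
x_1 = (-0.5547 + 1.3868·(-0.3640))/3.6056 = -0.2939.

x = (-0.2939, -0.3640)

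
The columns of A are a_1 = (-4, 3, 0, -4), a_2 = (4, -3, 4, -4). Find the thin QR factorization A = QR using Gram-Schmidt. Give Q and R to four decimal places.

Q = [[-0.6247, 0.4209], [0.4685, -0.3157], [0.0000, 0.5392], [-0.6247, -0.6576]], R = [[6.4031, -1.4056], [0.0000, 7.4178]]

a_1 = (-4, 3, 0, -4); ‖a_1‖ = 6.4031, so e_1 = (-0.6247, 0.4685, 0.0000, -0.6247).
e_1·a_2 = (-0.6247)·4 + 0.4685·(-3) + 0.0000·4 + (-0.6247)·(-4) = -1.4056.
u_2 = a_2 + 1.4056·e_1 = (3.1220, -2.3415, 4.0000, -4.8780).
‖u_2‖ = 7.4178, so e_2 = (0.4209, -0.3157, 0.5392, -0.6576).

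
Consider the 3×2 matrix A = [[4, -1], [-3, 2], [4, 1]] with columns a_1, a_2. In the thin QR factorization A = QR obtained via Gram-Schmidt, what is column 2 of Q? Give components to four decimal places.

a_1 = (4, -3, 4); ‖a_1‖ = 6.4031, so e_1 = (0.6247, -0.4685, 0.6247).
e_1·a_2 = 0.6247·(-1) + (-0.4685)·2 + 0.6247·1 = -0.9370.
u_2 = a_2 + 0.9370·e_1 = (-0.4146, 1.5610, 1.5854).
‖u_2‖ = 2.2632, so e_2 = (-0.1832, 0.6897, 0.7005).

e_2 = (-0.1832, 0.6897, 0.7005)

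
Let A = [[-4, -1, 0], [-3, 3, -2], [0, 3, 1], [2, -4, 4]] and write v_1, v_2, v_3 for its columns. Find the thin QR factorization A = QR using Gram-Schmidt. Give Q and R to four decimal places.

v_1 = (-4, -3, 0, 2); ‖v_1‖ = 5.3852, so q_1 = (-0.7428, -0.5571, 0.0000, 0.3714).
q_1·v_2 = (-0.7428)·(-1) + (-0.5571)·3 + 0.0000·3 + 0.3714·(-4) = -2.4140.
u_2 = v_2 + 2.4140·q_1 = (-2.7931, 1.6552, 3.0000, -3.1034).
‖u_2‖ = 5.4011, so q_2 = (-0.5171, 0.3064, 0.5554, -0.5746).
q_1·v_3 = (-0.7428)·0 + (-0.5571)·(-2) + 0.0000·1 + 0.3714·4 = 2.5997; q_2·v_3 = (-0.5171)·0 + 0.3064·(-2) + 0.5554·1 + (-0.5746)·4 = -2.3558.
u_3 = v_3 − 2.5997·q_1 + 2.3558·q_2 = (0.7128, 0.1702, 2.3085, 1.6809).
‖u_3‖ = 2.9481, so q_3 = (0.2418, 0.0577, 0.7830, 0.5701).

Q = [[-0.7428, -0.5171, 0.2418], [-0.5571, 0.3064, 0.0577], [0.0000, 0.5554, 0.7830], [0.3714, -0.5746, 0.5701]], R = [[5.3852, -2.4140, 2.5997], [0.0000, 5.4011, -2.3558], [0.0000, 0.0000, 2.9481]]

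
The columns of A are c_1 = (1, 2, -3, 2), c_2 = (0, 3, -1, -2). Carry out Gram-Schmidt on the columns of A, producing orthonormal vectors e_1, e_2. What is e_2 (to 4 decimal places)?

e_2 = (-0.0782, 0.6883, -0.0469, -0.7196)

c_1 = (1, 2, -3, 2); ‖c_1‖ = 4.2426, so e_1 = (0.2357, 0.4714, -0.7071, 0.4714).
e_1·c_2 = 0.2357·0 + 0.4714·3 + (-0.7071)·(-1) + 0.4714·(-2) = 1.1785.
u_2 = c_2 − 1.1785·e_1 = (-0.2778, 2.4444, -0.1667, -2.5556).
‖u_2‖ = 3.5512, so e_2 = (-0.0782, 0.6883, -0.0469, -0.7196).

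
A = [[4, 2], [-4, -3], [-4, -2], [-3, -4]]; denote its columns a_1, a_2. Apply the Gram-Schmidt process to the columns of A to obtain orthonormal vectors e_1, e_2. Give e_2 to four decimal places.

e_2 = (-0.3635, -0.0869, 0.3635, -0.8534)

a_1 = (4, -4, -4, -3); ‖a_1‖ = 7.5498, so e_1 = (0.5298, -0.5298, -0.5298, -0.3974).
e_1·a_2 = 0.5298·2 + (-0.5298)·(-3) + (-0.5298)·(-2) + (-0.3974)·(-4) = 5.2981.
u_2 = a_2 − 5.2981·e_1 = (-0.8070, -0.1930, 0.8070, -1.8947).
‖u_2‖ = 2.2203, so e_2 = (-0.3635, -0.0869, 0.3635, -0.8534).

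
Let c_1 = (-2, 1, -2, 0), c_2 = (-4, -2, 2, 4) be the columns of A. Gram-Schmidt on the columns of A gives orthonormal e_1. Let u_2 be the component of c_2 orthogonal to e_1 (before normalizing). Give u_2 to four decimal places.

u_2 = (-3.5556, -2.2222, 2.4444, 4.0000)

c_1 = (-2, 1, -2, 0); ‖c_1‖ = 3.0000, so e_1 = (-0.6667, 0.3333, -0.6667, 0.0000).
e_1·c_2 = (-0.6667)·(-4) + 0.3333·(-2) + (-0.6667)·2 + 0.0000·4 = 0.6667.
u_2 = c_2 − 0.6667·e_1 = (-3.5556, -2.2222, 2.4444, 4.0000).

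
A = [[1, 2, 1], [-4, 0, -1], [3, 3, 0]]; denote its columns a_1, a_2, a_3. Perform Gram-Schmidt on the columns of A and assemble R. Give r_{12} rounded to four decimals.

a_1 = (1, -4, 3); ‖a_1‖ = 5.0990, so q_1 = (0.1961, -0.7845, 0.5883).
r_{12} = q_1·a_2 = 2.1573.

r_{12} = 2.1573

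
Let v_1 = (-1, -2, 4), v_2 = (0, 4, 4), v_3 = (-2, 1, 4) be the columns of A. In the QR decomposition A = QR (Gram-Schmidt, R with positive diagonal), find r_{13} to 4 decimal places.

r_{13} = 3.4915

q_1 = v_1/‖v_1‖ = (-1, -2, 4)/4.5826 = (-0.2182, -0.4364, 0.8729).
r_{13} = q_1·v_3 = 3.4915.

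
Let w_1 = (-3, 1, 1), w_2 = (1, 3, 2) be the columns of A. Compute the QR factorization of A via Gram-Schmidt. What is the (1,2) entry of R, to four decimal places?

r_{12} = 0.6030

q_1 = w_1/‖w_1‖ = (-3, 1, 1)/3.3166 = (-0.9045, 0.3015, 0.3015).
r_{12} = q_1·w_2 = 0.6030.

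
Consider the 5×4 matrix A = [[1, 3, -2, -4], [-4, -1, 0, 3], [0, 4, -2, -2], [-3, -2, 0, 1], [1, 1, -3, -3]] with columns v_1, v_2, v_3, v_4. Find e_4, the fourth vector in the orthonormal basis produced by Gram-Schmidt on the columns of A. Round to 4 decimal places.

e_1 = v_1/‖v_1‖ = (1, -4, 0, -3, 1)/5.1962 = (0.1925, -0.7698, 0.0000, -0.5774, 0.1925).
r_{12} = e_1·v_2 = 2.6943.
u_2 = v_2 − 2.6943·e_1 = (2.4815, 1.0741, 4.0000, -0.4444, 0.4815).
‖u_2‖ = 4.8724, so e_2 = (0.5093, 0.2204, 0.8209, -0.0912, 0.0988).
r_{13} = e_1·v_3 = -0.9623; r_{23} = e_2·v_3 = -2.9569.
u_3 = v_3 + 0.9623·e_1 + 2.9569·e_2 = (-0.3089, -0.0889, 0.4275, -0.8253, -2.5226).
‖u_3‖ = 2.7075, so e_3 = (-0.1141, -0.0328, 0.1579, -0.3048, -0.9317).
r_{14} = e_1·v_4 = -4.2339; r_{24} = e_2·v_4 = -3.4054; r_{34} = e_3·v_4 = 2.5324.
u_4 = v_4 + 4.2339·e_1 + 3.4054·e_2 − 2.5324·e_3 = (-1.1619, 0.5746, 0.3958, -0.9832, 0.5107).
‖u_4‖ = 1.7506, so e_4 = (-0.6638, 0.3282, 0.2261, -0.5616, 0.2918).

e_4 = (-0.6638, 0.3282, 0.2261, -0.5616, 0.2918)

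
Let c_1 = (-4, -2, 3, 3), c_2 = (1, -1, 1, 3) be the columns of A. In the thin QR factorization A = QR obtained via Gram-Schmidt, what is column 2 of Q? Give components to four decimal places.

q_2 = (0.6706, -0.1548, 0.0688, 0.7222)

q_1 = c_1/‖c_1‖ = (-4, -2, 3, 3)/6.1644 = (-0.6489, -0.3244, 0.4867, 0.4867).
r_{12} = q_1·c_2 = 1.6222.
u_2 = c_2 − 1.6222·q_1 = (2.0526, -0.4737, 0.2105, 2.2105).
‖u_2‖ = 3.0608, so q_2 = (0.6706, -0.1548, 0.0688, 0.7222).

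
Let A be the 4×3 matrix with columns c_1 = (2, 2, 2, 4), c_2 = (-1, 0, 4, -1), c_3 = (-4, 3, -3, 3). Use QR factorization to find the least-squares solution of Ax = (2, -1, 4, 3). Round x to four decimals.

e_1 = c_1/‖c_1‖ = (2, 2, 2, 4)/5.2915 = (0.3780, 0.3780, 0.3780, 0.7559).
r_{12} = e_1·c_2 = 0.3780.
u_2 = c_2 − 0.3780·e_1 = (-1.1429, -0.1429, 3.8571, -1.2857).
‖u_2‖ = 4.2258, so e_2 = (-0.2704, -0.0338, 0.9128, -0.3043).
r_{13} = e_1·c_3 = 0.7559; r_{23} = e_2·c_3 = -2.6707.
u_3 = c_3 − 0.7559·e_1 + 2.6707·e_2 = (-5.0080, 2.6240, -0.8480, 1.6160).
‖u_3‖ = 5.9410, so e_3 = (-0.8429, 0.4417, -0.1427, 0.2720).
Qᵀb = (4.1576, 2.2312, -1.8825).
Back-substitute: x_3 = -1.8825/5.9410 = -0.3169.
x_2 = (2.2312 + 2.6707·(-0.3169))/4.2258 = 0.3277.
x_1 = (4.1576 − 0.3780·0.3277 − 0.7559·(-0.3169))/5.2915 = 0.8076.

x = (0.8076, 0.3277, -0.3169)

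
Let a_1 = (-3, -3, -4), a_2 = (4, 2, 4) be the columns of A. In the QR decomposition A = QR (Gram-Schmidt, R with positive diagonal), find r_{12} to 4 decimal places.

a_1 = (-3, -3, -4); ‖a_1‖ = 5.8310, so q_1 = (-0.5145, -0.5145, -0.6860).
r_{12} = q_1·a_2 = -5.8310.

r_{12} = -5.8310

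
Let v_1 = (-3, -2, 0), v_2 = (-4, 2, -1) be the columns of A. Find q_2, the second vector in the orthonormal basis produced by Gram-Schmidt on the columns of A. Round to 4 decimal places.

v_1 = (-3, -2, 0); ‖v_1‖ = 3.6056, so q_1 = (-0.8321, -0.5547, 0.0000).
q_1·v_2 = (-0.8321)·(-4) + (-0.5547)·2 + 0.0000·(-1) = 2.2188.
u_2 = v_2 − 2.2188·q_1 = (-2.1538, 3.2308, -1.0000).
‖u_2‖ = 4.0096, so q_2 = (-0.5372, 0.8058, -0.2494).

q_2 = (-0.5372, 0.8058, -0.2494)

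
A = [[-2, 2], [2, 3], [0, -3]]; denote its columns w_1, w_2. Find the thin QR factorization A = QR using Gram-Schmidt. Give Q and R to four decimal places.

w_1 = (-2, 2, 0); ‖w_1‖ = 2.8284, so q_1 = (-0.7071, 0.7071, 0.0000).
q_1·w_2 = (-0.7071)·2 + 0.7071·3 + 0.0000·(-3) = 0.7071.
u_2 = w_2 − 0.7071·q_1 = (2.5000, 2.5000, -3.0000).
‖u_2‖ = 4.6368, so q_2 = (0.5392, 0.5392, -0.6470).

Q = [[-0.7071, 0.5392], [0.7071, 0.5392], [0.0000, -0.6470]], R = [[2.8284, 0.7071], [0.0000, 4.6368]]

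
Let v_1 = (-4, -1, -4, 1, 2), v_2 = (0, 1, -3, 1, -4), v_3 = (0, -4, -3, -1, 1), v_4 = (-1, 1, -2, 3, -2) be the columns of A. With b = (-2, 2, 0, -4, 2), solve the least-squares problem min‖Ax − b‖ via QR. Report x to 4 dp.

v_1 = (-4, -1, -4, 1, 2); ‖v_1‖ = 6.1644, so q_1 = (-0.6489, -0.1622, -0.6489, 0.1622, 0.3244).
q_1·v_2 = (-0.6489)·0 + (-0.1622)·1 + (-0.6489)·(-3) + 0.1622·1 + 0.3244·(-4) = 0.6489.
u_2 = v_2 − 0.6489·q_1 = (0.4211, 1.1053, -2.5789, 0.8947, -4.2105).
‖u_2‖ = 5.1555, so q_2 = (0.0817, 0.2144, -0.5002, 0.1736, -0.8167).
q_1·v_3 = (-0.6489)·0 + (-0.1622)·(-4) + (-0.6489)·(-3) + 0.1622·(-1) + 0.3244·1 = 2.7578; q_2·v_3 = 0.0817·0 + 0.2144·(-4) + (-0.5002)·(-3) + 0.1736·(-1) + (-0.8167)·1 = -0.3471.
u_3 = v_3 − 2.7578·q_1 + 0.3471·q_2 = (1.8178, -3.4782, -1.3842, -1.3871, -0.1782).
‖u_3‖ = 4.3902, so q_3 = (0.4141, -0.7923, -0.3153, -0.3160, -0.0406).
q_1·v_4 = (-0.6489)·(-1) + (-0.1622)·1 + (-0.6489)·(-2) + 0.1622·3 + 0.3244·(-2) = 1.6222; q_2·v_4 = 0.0817·(-1) + 0.2144·1 + (-0.5002)·(-2) + 0.1736·3 + (-0.8167)·(-2) = 3.2873; q_3·v_4 = 0.4141·(-1) + (-0.7923)·1 + (-0.3153)·(-2) + (-0.3160)·3 + (-0.0406)·(-2) = -1.4424.
u_4 = v_4 − 1.6222·q_1 − 3.2873·q_2 + 1.4424·q_3 = (0.3814, -0.5844, 0.2423, 1.7106, 0.0999).
‖u_4‖ = 1.8659, so q_4 = (0.2044, -0.3132, 0.1298, 0.9167, 0.0535).
Qᵀb = (0.9733, -2.0622, -1.2300, -4.5951).
Back-substitute: x_4 = -4.5951/1.8659 = -2.4626.
x_3 = (-1.2300 + 1.4424·(-2.4626))/4.3902 = -1.0893.
x_2 = (-2.0622 + 0.3471·(-1.0893) − 3.2873·(-2.4626))/5.1555 = 1.0969.
x_1 = (0.9733 − 0.6489·1.0969 − 2.7578·(-1.0893) − 1.6222·(-2.4626))/6.1644 = 1.1778.

x = (1.1778, 1.0969, -1.0893, -2.4626)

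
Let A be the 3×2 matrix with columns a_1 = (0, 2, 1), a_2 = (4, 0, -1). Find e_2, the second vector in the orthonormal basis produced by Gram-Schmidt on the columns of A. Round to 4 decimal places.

e_2 = (0.9759, 0.0976, -0.1952)

a_1 = (0, 2, 1); ‖a_1‖ = 2.2361, so e_1 = (0.0000, 0.8944, 0.4472).
e_1·a_2 = 0.0000·4 + 0.8944·0 + 0.4472·(-1) = -0.4472.
u_2 = a_2 + 0.4472·e_1 = (4.0000, 0.4000, -0.8000).
‖u_2‖ = 4.0988, so e_2 = (0.9759, 0.0976, -0.1952).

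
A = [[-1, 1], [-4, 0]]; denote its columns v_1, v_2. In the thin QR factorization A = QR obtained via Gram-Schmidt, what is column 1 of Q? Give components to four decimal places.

q_1 = v_1/‖v_1‖ = (-1, -4)/4.1231 = (-0.2425, -0.9701).

q_1 = (-0.2425, -0.9701)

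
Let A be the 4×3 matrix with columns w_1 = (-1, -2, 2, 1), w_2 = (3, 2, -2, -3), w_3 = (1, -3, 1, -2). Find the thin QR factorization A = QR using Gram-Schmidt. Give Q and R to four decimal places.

Q = [[-0.3162, 0.6325, -0.3162], [-0.6325, -0.3162, -0.6325], [0.6325, 0.3162, -0.6325], [0.3162, -0.6325, -0.3162]], R = [[3.1623, -4.4272, 1.5811], [0.0000, 2.5298, 3.1623], [0.0000, 0.0000, 1.5811]]

w_1 = (-1, -2, 2, 1); ‖w_1‖ = 3.1623, so q_1 = (-0.3162, -0.6325, 0.6325, 0.3162).
q_1·w_2 = (-0.3162)·3 + (-0.6325)·2 + 0.6325·(-2) + 0.3162·(-3) = -4.4272.
u_2 = w_2 + 4.4272·q_1 = (1.6000, -0.8000, 0.8000, -1.6000).
‖u_2‖ = 2.5298, so q_2 = (0.6325, -0.3162, 0.3162, -0.6325).
q_1·w_3 = (-0.3162)·1 + (-0.6325)·(-3) + 0.6325·1 + 0.3162·(-2) = 1.5811; q_2·w_3 = 0.6325·1 + (-0.3162)·(-3) + 0.3162·1 + (-0.6325)·(-2) = 3.1623.
u_3 = w_3 − 1.5811·q_1 − 3.1623·q_2 = (-0.5000, -1.0000, -1.0000, -0.5000).
‖u_3‖ = 1.5811, so q_3 = (-0.3162, -0.6325, -0.6325, -0.3162).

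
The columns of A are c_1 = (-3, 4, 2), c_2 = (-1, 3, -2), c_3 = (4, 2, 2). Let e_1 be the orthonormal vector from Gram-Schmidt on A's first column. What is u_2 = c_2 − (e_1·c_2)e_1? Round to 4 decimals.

u_2 = (0.1379, 1.4828, -2.7586)

e_1 = c_1/‖c_1‖ = (-3, 4, 2)/5.3852 = (-0.5571, 0.7428, 0.3714).
r_{12} = e_1·c_2 = 2.0426.
u_2 = c_2 − 2.0426·e_1 = (0.1379, 1.4828, -2.7586).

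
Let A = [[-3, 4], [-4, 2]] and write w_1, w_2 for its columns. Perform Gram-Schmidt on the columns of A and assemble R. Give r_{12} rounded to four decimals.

r_{12} = -4.0000

w_1 = (-3, -4); ‖w_1‖ = 5.0000, so e_1 = (-0.6000, -0.8000).
r_{12} = e_1·w_2 = -4.0000.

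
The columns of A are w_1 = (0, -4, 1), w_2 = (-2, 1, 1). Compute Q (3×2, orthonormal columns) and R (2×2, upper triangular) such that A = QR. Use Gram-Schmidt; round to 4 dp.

Q = [[0.0000, -0.8551], [-0.9701, 0.1257], [0.2425, 0.5030]], R = [[4.1231, -0.7276], [0.0000, 2.3389]]

w_1 = (0, -4, 1); ‖w_1‖ = 4.1231, so q_1 = (0.0000, -0.9701, 0.2425).
q_1·w_2 = 0.0000·(-2) + (-0.9701)·1 + 0.2425·1 = -0.7276.
u_2 = w_2 + 0.7276·q_1 = (-2.0000, 0.2941, 1.1765).
‖u_2‖ = 2.3389, so q_2 = (-0.8551, 0.1257, 0.5030).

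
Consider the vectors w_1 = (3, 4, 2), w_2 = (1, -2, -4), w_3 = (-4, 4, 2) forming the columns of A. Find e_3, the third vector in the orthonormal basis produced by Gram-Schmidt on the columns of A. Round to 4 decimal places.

w_1 = (3, 4, 2); ‖w_1‖ = 5.3852, so e_1 = (0.5571, 0.7428, 0.3714).
e_1·w_2 = 0.5571·1 + 0.7428·(-2) + 0.3714·(-4) = -2.4140.
u_2 = w_2 + 2.4140·e_1 = (2.3448, -0.2069, -3.1034).
‖u_2‖ = 3.8952, so e_2 = (0.6020, -0.0531, -0.7967).
e_1·w_3 = 0.5571·(-4) + 0.7428·4 + 0.3714·2 = 1.4856; e_2·w_3 = 0.6020·(-4) + (-0.0531)·4 + (-0.7967)·2 = -4.2139.
u_3 = w_3 − 1.4856·e_1 + 4.2139·e_2 = (-2.2909, 2.6727, -1.9091).
‖u_3‖ = 4.0045, so e_3 = (-0.5721, 0.6674, -0.4767).

e_3 = (-0.5721, 0.6674, -0.4767)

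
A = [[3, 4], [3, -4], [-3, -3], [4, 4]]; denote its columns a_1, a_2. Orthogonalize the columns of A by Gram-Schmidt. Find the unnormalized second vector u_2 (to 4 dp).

u_2 = (2.2558, -5.7442, -1.2558, 1.6744)

a_1 = (3, 3, -3, 4); ‖a_1‖ = 6.5574, so q_1 = (0.4575, 0.4575, -0.4575, 0.6100).
q_1·a_2 = 0.4575·4 + 0.4575·(-4) + (-0.4575)·(-3) + 0.6100·4 = 3.8125.
u_2 = a_2 − 3.8125·q_1 = (2.2558, -5.7442, -1.2558, 1.6744).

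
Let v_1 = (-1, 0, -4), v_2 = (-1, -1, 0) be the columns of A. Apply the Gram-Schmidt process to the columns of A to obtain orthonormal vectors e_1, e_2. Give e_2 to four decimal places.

e_2 = (-0.6755, -0.7177, 0.1689)

v_1 = (-1, 0, -4); ‖v_1‖ = 4.1231, so e_1 = (-0.2425, 0.0000, -0.9701).
e_1·v_2 = (-0.2425)·(-1) + 0.0000·(-1) + (-0.9701)·0 = 0.2425.
u_2 = v_2 − 0.2425·e_1 = (-0.9412, -1.0000, 0.2353).
‖u_2‖ = 1.3933, so e_2 = (-0.6755, -0.7177, 0.1689).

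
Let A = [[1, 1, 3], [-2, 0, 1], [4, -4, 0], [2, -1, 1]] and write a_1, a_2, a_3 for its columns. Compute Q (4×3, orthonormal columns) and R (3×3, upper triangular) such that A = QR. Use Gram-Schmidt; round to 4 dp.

Q = [[0.2000, 0.6620, 0.6414], [-0.4000, -0.5359, 0.7352], [0.8000, -0.5044, 0.1134], [0.4000, 0.1419, 0.1876]], R = [[5.0000, -3.4000, 0.6000], [0.0000, 2.5377, 1.5920], [0.0000, 0.0000, 2.8470]]

a_1 = (1, -2, 4, 2); ‖a_1‖ = 5.0000, so q_1 = (0.2000, -0.4000, 0.8000, 0.4000).
q_1·a_2 = 0.2000·1 + (-0.4000)·0 + 0.8000·(-4) + 0.4000·(-1) = -3.4000.
u_2 = a_2 + 3.4000·q_1 = (1.6800, -1.3600, -1.2800, 0.3600).
‖u_2‖ = 2.5377, so q_2 = (0.6620, -0.5359, -0.5044, 0.1419).
q_1·a_3 = 0.2000·3 + (-0.4000)·1 + 0.8000·0 + 0.4000·1 = 0.6000; q_2·a_3 = 0.6620·3 + (-0.5359)·1 + (-0.5044)·0 + 0.1419·1 = 1.5920.
u_3 = a_3 − 0.6000·q_1 − 1.5920·q_2 = (1.8261, 2.0932, 0.3230, 0.5342).
‖u_3‖ = 2.8470, so q_3 = (0.6414, 0.7352, 0.1134, 0.1876).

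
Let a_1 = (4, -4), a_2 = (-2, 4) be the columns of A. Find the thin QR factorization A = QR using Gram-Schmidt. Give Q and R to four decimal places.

q_1 = a_1/‖a_1‖ = (4, -4)/5.6569 = (0.7071, -0.7071).
r_{12} = q_1·a_2 = -4.2426.
u_2 = a_2 + 4.2426·q_1 = (1.0000, 1.0000).
‖u_2‖ = 1.4142, so q_2 = (0.7071, 0.7071).

Q = [[0.7071, 0.7071], [-0.7071, 0.7071]], R = [[5.6569, -4.2426], [0.0000, 1.4142]]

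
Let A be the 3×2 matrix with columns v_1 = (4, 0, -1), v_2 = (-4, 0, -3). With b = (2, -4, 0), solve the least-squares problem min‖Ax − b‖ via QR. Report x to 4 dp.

v_1 = (4, 0, -1); ‖v_1‖ = 4.1231, so e_1 = (0.9701, 0.0000, -0.2425).
e_1·v_2 = 0.9701·(-4) + 0.0000·0 + (-0.2425)·(-3) = -3.1530.
u_2 = v_2 + 3.1530·e_1 = (-0.9412, 0.0000, -3.7647).
‖u_2‖ = 3.8806, so e_2 = (-0.2425, 0.0000, -0.9701).
Qᵀb = (1.9403, -0.4851).
Back-substitute: x_2 = -0.4851/3.8806 = -0.1250.
x_1 = (1.9403 + 3.1530·(-0.1250))/4.1231 = 0.3750.

x = (0.3750, -0.1250)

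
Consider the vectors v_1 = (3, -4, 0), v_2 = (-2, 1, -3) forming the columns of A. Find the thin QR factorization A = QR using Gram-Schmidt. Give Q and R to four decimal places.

Q = [[0.6000, -0.2530], [-0.8000, -0.1897], [0.0000, -0.9487]], R = [[5.0000, -2.0000], [0.0000, 3.1623]]

v_1 = (3, -4, 0); ‖v_1‖ = 5.0000, so q_1 = (0.6000, -0.8000, 0.0000).
q_1·v_2 = 0.6000·(-2) + (-0.8000)·1 + 0.0000·(-3) = -2.0000.
u_2 = v_2 + 2.0000·q_1 = (-0.8000, -0.6000, -3.0000).
‖u_2‖ = 3.1623, so q_2 = (-0.2530, -0.1897, -0.9487).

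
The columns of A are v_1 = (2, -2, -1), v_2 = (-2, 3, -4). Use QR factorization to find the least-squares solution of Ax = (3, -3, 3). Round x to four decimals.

x = (0.4400, -0.8400)

v_1 = (2, -2, -1); ‖v_1‖ = 3.0000, so e_1 = (0.6667, -0.6667, -0.3333).
e_1·v_2 = 0.6667·(-2) + (-0.6667)·3 + (-0.3333)·(-4) = -2.0000.
u_2 = v_2 + 2.0000·e_1 = (-0.6667, 1.6667, -4.6667).
‖u_2‖ = 5.0000, so e_2 = (-0.1333, 0.3333, -0.9333).
Qᵀb = (3.0000, -4.2000).
Back-substitute: x_2 = -4.2000/5.0000 = -0.8400.
x_1 = (3.0000 + 2.0000·(-0.8400))/3.0000 = 0.4400.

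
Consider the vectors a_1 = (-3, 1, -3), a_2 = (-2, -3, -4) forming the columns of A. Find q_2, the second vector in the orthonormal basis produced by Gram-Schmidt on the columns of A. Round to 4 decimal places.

a_1 = (-3, 1, -3); ‖a_1‖ = 4.3589, so q_1 = (-0.6882, 0.2294, -0.6882).
q_1·a_2 = (-0.6882)·(-2) + 0.2294·(-3) + (-0.6882)·(-4) = 3.4412.
u_2 = a_2 − 3.4412·q_1 = (0.3684, -3.7895, -1.6316).
‖u_2‖ = 4.1422, so q_2 = (0.0889, -0.9148, -0.3939).

q_2 = (0.0889, -0.9148, -0.3939)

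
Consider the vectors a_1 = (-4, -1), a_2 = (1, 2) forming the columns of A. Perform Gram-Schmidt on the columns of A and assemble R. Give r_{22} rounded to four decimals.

r_{22} = 1.6977

a_1 = (-4, -1); ‖a_1‖ = 4.1231, so q_1 = (-0.9701, -0.2425).
q_1·a_2 = (-0.9701)·1 + (-0.2425)·2 = -1.4552.
u_2 = a_2 + 1.4552·q_1 = (-0.4118, 1.6471).
r_{22} = ‖u_2‖ = 1.6977.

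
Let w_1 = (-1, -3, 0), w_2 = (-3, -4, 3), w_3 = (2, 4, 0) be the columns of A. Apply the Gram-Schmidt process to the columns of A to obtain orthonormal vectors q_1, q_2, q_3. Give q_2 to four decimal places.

w_1 = (-1, -3, 0); ‖w_1‖ = 3.1623, so q_1 = (-0.3162, -0.9487, 0.0000).
q_1·w_2 = (-0.3162)·(-3) + (-0.9487)·(-4) + 0.0000·3 = 4.7434.
u_2 = w_2 − 4.7434·q_1 = (-1.5000, 0.5000, 3.0000).
‖u_2‖ = 3.3912, so q_2 = (-0.4423, 0.1474, 0.8847).

q_2 = (-0.4423, 0.1474, 0.8847)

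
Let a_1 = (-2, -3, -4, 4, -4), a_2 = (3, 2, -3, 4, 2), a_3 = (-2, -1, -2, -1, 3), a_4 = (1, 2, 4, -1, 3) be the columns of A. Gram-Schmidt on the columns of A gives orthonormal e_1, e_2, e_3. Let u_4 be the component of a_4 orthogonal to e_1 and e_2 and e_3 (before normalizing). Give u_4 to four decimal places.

a_1 = (-2, -3, -4, 4, -4); ‖a_1‖ = 7.8102, so e_1 = (-0.2561, -0.3841, -0.5121, 0.5121, -0.5121).
e_1·a_2 = (-0.2561)·3 + (-0.3841)·2 + (-0.5121)·(-3) + 0.5121·4 + (-0.5121)·2 = 1.0243.
u_2 = a_2 − 1.0243·e_1 = (3.2623, 2.3934, -2.4754, 3.4754, 2.5246).
‖u_2‖ = 6.3993, so e_2 = (0.5098, 0.3740, -0.3868, 0.5431, 0.3945).
e_1·a_3 = (-0.2561)·(-2) + (-0.3841)·(-1) + (-0.5121)·(-2) + 0.5121·(-1) + (-0.5121)·3 = -0.1280; e_2·a_3 = 0.5098·(-2) + 0.3740·(-1) + (-0.3868)·(-2) + 0.5431·(-1) + 0.3945·3 = 0.0205.
u_3 = a_3 + 0.1280·e_1 − 0.0205·e_2 = (-2.0432, -1.0568, -2.0576, -0.9456, 2.9263).
‖u_3‖ = 4.3570, so e_3 = (-0.4690, -0.2426, -0.4723, -0.2170, 0.6716).
e_1·a_4 = (-0.2561)·1 + (-0.3841)·2 + (-0.5121)·4 + 0.5121·(-1) + (-0.5121)·3 = -5.1215; e_2·a_4 = 0.5098·1 + 0.3740·2 + (-0.3868)·4 + 0.5431·(-1) + 0.3945·3 = 0.3510; e_3·a_4 = (-0.4690)·1 + (-0.2426)·2 + (-0.4723)·4 + (-0.2170)·(-1) + 0.6716·3 = -0.6112.
u_4 = a_4 + 5.1215·e_1 − 0.3510·e_2 + 0.6112·e_3 = (-0.7770, -0.2467, 1.2242, 1.2997, 0.6491).

u_4 = (-0.7770, -0.2467, 1.2242, 1.2997, 0.6491)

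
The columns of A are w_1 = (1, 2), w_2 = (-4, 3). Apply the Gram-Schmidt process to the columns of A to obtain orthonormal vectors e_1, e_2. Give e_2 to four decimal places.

e_2 = (-0.8944, 0.4472)

w_1 = (1, 2); ‖w_1‖ = 2.2361, so e_1 = (0.4472, 0.8944).
e_1·w_2 = 0.4472·(-4) + 0.8944·3 = 0.8944.
u_2 = w_2 − 0.8944·e_1 = (-4.4000, 2.2000).
‖u_2‖ = 4.9193, so e_2 = (-0.8944, 0.4472).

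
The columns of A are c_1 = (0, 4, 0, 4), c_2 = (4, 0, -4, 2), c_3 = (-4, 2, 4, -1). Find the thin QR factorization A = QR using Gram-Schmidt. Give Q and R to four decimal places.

Q = [[0.0000, 0.6860, 0.1715], [0.7071, -0.1715, 0.6860], [0.0000, -0.6860, -0.1715], [0.7071, 0.1715, -0.6860]], R = [[5.6569, 1.4142, 0.7071], [0.0000, 5.8310, -6.0025], [0.0000, 0.0000, 0.6860]]

c_1 = (0, 4, 0, 4); ‖c_1‖ = 5.6569, so e_1 = (0.0000, 0.7071, 0.0000, 0.7071).
e_1·c_2 = 0.0000·4 + 0.7071·0 + 0.0000·(-4) + 0.7071·2 = 1.4142.
u_2 = c_2 − 1.4142·e_1 = (4.0000, -1.0000, -4.0000, 1.0000).
‖u_2‖ = 5.8310, so e_2 = (0.6860, -0.1715, -0.6860, 0.1715).
e_1·c_3 = 0.0000·(-4) + 0.7071·2 + 0.0000·4 + 0.7071·(-1) = 0.7071; e_2·c_3 = 0.6860·(-4) + (-0.1715)·2 + (-0.6860)·4 + 0.1715·(-1) = -6.0025.
u_3 = c_3 − 0.7071·e_1 + 6.0025·e_2 = (0.1176, 0.4706, -0.1176, -0.4706).
‖u_3‖ = 0.6860, so e_3 = (0.1715, 0.6860, -0.1715, -0.6860).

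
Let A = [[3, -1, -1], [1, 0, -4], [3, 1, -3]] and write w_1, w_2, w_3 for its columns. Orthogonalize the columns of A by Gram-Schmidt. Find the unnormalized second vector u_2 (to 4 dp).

w_1 = (3, 1, 3); ‖w_1‖ = 4.3589, so e_1 = (0.6882, 0.2294, 0.6882).
e_1·w_2 = 0.6882·(-1) + 0.2294·0 + 0.6882·1 = 0.0000.
u_2 = w_2 + 0.0000·e_1 = (-1.0000, 0.0000, 1.0000).

u_2 = (-1.0000, 0.0000, 1.0000)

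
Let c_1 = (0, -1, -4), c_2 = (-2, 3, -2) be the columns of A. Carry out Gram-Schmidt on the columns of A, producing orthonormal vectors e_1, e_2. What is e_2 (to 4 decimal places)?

e_1 = c_1/‖c_1‖ = (0, -1, -4)/4.1231 = (0.0000, -0.2425, -0.9701).
r_{12} = e_1·c_2 = 1.2127.
u_2 = c_2 − 1.2127·e_1 = (-2.0000, 3.2941, -0.8235).
‖u_2‖ = 3.9407, so e_2 = (-0.5075, 0.8359, -0.2090).

e_2 = (-0.5075, 0.8359, -0.2090)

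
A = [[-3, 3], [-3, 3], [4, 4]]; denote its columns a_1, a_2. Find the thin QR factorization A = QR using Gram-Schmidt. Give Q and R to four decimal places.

e_1 = a_1/‖a_1‖ = (-3, -3, 4)/5.8310 = (-0.5145, -0.5145, 0.6860).
r_{12} = e_1·a_2 = -0.3430.
u_2 = a_2 + 0.3430·e_1 = (2.8235, 2.8235, 4.2353).
‖u_2‖ = 5.8209, so e_2 = (0.4851, 0.4851, 0.7276).

Q = [[-0.5145, 0.4851], [-0.5145, 0.4851], [0.6860, 0.7276]], R = [[5.8310, -0.3430], [0.0000, 5.8209]]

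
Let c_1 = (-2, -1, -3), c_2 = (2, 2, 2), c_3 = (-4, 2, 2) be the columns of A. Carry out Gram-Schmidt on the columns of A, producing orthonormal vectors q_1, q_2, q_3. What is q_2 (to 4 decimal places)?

q_2 = (0.2182, 0.8729, -0.4364)

c_1 = (-2, -1, -3); ‖c_1‖ = 3.7417, so q_1 = (-0.5345, -0.2673, -0.8018).
q_1·c_2 = (-0.5345)·2 + (-0.2673)·2 + (-0.8018)·2 = -3.2071.
u_2 = c_2 + 3.2071·q_1 = (0.2857, 1.1429, -0.5714).
‖u_2‖ = 1.3093, so q_2 = (0.2182, 0.8729, -0.4364).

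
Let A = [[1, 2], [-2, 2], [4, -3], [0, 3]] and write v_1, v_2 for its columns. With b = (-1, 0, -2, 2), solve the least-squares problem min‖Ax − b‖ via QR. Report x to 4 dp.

x = (-0.2686, 0.2400)

e_1 = v_1/‖v_1‖ = (1, -2, 4, 0)/4.5826 = (0.2182, -0.4364, 0.8729, 0.0000).
r_{12} = e_1·v_2 = -3.0551.
u_2 = v_2 + 3.0551·e_1 = (2.6667, 0.6667, -0.3333, 3.0000).
‖u_2‖ = 4.0825, so e_2 = (0.6532, 0.1633, -0.0816, 0.7348).
Qᵀb = (-1.9640, 0.9798).
Back-substitute: x_2 = 0.9798/4.0825 = 0.2400.
x_1 = (-1.9640 + 3.0551·0.2400)/4.5826 = -0.2686.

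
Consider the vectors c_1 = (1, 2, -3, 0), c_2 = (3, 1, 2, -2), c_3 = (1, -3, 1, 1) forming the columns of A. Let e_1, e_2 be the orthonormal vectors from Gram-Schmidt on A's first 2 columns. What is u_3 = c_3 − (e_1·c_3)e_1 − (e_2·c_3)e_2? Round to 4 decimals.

u_3 = (1.6693, -1.8207, -0.6574, 0.9363)

c_1 = (1, 2, -3, 0); ‖c_1‖ = 3.7417, so e_1 = (0.2673, 0.5345, -0.8018, 0.0000).
e_1·c_2 = 0.2673·3 + 0.5345·1 + (-0.8018)·2 + 0.0000·(-2) = -0.2673.
u_2 = c_2 + 0.2673·e_1 = (3.0714, 1.1429, 1.7857, -2.0000).
‖u_2‖ = 4.2342, so e_2 = (0.7254, 0.2699, 0.4217, -0.4723).
e_1·c_3 = 0.2673·1 + 0.5345·(-3) + (-0.8018)·1 + 0.0000·1 = -2.1381; e_2·c_3 = 0.7254·1 + 0.2699·(-3) + 0.4217·1 + (-0.4723)·1 = -0.1350.
u_3 = c_3 + 2.1381·e_1 + 0.1350·e_2 = (1.6693, -1.8207, -0.6574, 0.9363).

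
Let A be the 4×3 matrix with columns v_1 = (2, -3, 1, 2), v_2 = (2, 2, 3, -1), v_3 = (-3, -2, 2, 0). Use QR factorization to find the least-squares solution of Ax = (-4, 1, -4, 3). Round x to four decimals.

x = (-0.5562, -1.2207, -0.1041)

e_1 = v_1/‖v_1‖ = (2, -3, 1, 2)/4.2426 = (0.4714, -0.7071, 0.2357, 0.4714).
r_{12} = e_1·v_2 = -0.2357.
u_2 = v_2 + 0.2357·e_1 = (2.1111, 1.8333, 3.0556, -0.8889).
‖u_2‖ = 4.2361, so e_2 = (0.4984, 0.4328, 0.7213, -0.2098).
r_{13} = e_1·v_3 = 0.4714; r_{23} = e_2·v_3 = -0.9180.
u_3 = v_3 − 0.4714·e_1 + 0.9180·e_2 = (-2.7647, -1.2693, 2.5511, -0.4149).
‖u_3‖ = 3.9919, so e_3 = (-0.6926, -0.3180, 0.6391, -0.1039).
Qᵀb = (-2.1213, -5.0754, -0.4157).
Back-substitute: x_3 = -0.4157/3.9919 = -0.1041.
x_2 = (-5.0754 + 0.9180·(-0.1041))/4.2361 = -1.2207.
x_1 = (-2.1213 + 0.2357·(-1.2207) − 0.4714·(-0.1041))/4.2426 = -0.5562.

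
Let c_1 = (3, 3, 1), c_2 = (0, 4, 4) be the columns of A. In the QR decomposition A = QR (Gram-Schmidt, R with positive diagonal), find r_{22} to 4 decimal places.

r_{22} = 4.3042

c_1 = (3, 3, 1); ‖c_1‖ = 4.3589, so q_1 = (0.6882, 0.6882, 0.2294).
q_1·c_2 = 0.6882·0 + 0.6882·4 + 0.2294·4 = 3.6707.
u_2 = c_2 − 3.6707·q_1 = (-2.5263, 1.4737, 3.1579).
r_{22} = ‖u_2‖ = 4.3042.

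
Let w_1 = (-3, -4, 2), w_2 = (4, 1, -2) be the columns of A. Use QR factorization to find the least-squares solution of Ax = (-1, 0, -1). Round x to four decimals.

x = (-0.0909, -0.1818)

w_1 = (-3, -4, 2); ‖w_1‖ = 5.3852, so q_1 = (-0.5571, -0.7428, 0.3714).
q_1·w_2 = (-0.5571)·4 + (-0.7428)·1 + 0.3714·(-2) = -3.7139.
u_2 = w_2 + 3.7139·q_1 = (1.9310, -1.7586, -0.6207).
‖u_2‖ = 2.6846, so q_2 = (0.7193, -0.6551, -0.2312).
Qᵀb = (0.1857, -0.4881).
Back-substitute: x_2 = -0.4881/2.6846 = -0.1818.
x_1 = (0.1857 + 3.7139·(-0.1818))/5.3852 = -0.0909.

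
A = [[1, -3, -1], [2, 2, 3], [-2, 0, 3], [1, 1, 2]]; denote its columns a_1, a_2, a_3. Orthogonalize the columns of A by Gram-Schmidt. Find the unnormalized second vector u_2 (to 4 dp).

u_2 = (-3.2000, 1.6000, 0.4000, 0.8000)

q_1 = a_1/‖a_1‖ = (1, 2, -2, 1)/3.1623 = (0.3162, 0.6325, -0.6325, 0.3162).
r_{12} = q_1·a_2 = 0.6325.
u_2 = a_2 − 0.6325·q_1 = (-3.2000, 1.6000, 0.4000, 0.8000).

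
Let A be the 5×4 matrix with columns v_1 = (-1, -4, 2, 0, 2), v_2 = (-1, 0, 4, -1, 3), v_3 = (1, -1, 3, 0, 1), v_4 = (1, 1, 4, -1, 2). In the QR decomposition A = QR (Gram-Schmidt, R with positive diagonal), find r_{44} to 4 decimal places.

q_1 = v_1/‖v_1‖ = (-1, -4, 2, 0, 2)/5.0000 = (-0.2000, -0.8000, 0.4000, 0.0000, 0.4000).
r_{12} = q_1·v_2 = 3.0000.
u_2 = v_2 − 3.0000·q_1 = (-0.4000, 2.4000, 2.8000, -1.0000, 1.8000).
‖u_2‖ = 4.2426, so q_2 = (-0.0943, 0.5657, 0.6600, -0.2357, 0.4243).
r_{13} = q_1·v_3 = 2.2000; r_{23} = q_2·v_3 = 1.7442.
u_3 = v_3 − 2.2000·q_1 − 1.7442·q_2 = (1.6044, -0.2267, 0.9689, 0.4111, -0.6200).
‖u_3‖ = 2.0292, so q_3 = (0.7907, -0.1117, 0.4775, 0.2026, -0.3055).
r_{14} = q_1·v_4 = 1.4000; r_{24} = q_2·v_4 = 4.1955; r_{34} = q_3·v_4 = 1.7752.
u_4 = v_4 − 1.4000·q_1 − 4.1955·q_2 − 1.7752·q_3 = (0.2720, -0.0550, -0.1765, -0.3708, 0.2024).
r_{44} = ‖u_4‖ = 0.5353.

r_{44} = 0.5353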